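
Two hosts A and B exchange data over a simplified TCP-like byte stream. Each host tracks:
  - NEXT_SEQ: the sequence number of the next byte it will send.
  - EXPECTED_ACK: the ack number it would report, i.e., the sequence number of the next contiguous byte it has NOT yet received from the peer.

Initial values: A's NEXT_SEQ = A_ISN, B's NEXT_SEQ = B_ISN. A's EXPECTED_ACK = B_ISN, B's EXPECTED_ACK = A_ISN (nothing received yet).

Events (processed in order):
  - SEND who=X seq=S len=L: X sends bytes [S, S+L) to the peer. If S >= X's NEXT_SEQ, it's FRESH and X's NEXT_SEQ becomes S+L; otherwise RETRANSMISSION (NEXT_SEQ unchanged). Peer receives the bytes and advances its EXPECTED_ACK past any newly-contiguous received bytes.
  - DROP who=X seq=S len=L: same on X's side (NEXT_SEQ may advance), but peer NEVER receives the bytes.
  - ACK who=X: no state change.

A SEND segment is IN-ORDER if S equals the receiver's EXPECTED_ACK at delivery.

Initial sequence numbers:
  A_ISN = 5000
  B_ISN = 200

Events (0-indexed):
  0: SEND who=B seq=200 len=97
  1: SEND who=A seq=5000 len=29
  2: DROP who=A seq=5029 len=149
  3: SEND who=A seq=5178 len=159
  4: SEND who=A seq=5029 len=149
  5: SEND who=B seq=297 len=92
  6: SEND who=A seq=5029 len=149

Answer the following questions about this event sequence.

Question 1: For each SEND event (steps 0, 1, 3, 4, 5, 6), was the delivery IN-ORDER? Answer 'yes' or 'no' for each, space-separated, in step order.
Answer: yes yes no yes yes no

Derivation:
Step 0: SEND seq=200 -> in-order
Step 1: SEND seq=5000 -> in-order
Step 3: SEND seq=5178 -> out-of-order
Step 4: SEND seq=5029 -> in-order
Step 5: SEND seq=297 -> in-order
Step 6: SEND seq=5029 -> out-of-order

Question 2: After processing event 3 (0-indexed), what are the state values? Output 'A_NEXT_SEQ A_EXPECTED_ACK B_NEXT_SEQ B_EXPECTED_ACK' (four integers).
After event 0: A_seq=5000 A_ack=297 B_seq=297 B_ack=5000
After event 1: A_seq=5029 A_ack=297 B_seq=297 B_ack=5029
After event 2: A_seq=5178 A_ack=297 B_seq=297 B_ack=5029
After event 3: A_seq=5337 A_ack=297 B_seq=297 B_ack=5029

5337 297 297 5029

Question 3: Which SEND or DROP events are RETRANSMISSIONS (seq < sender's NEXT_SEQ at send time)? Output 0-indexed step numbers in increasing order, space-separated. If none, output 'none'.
Answer: 4 6

Derivation:
Step 0: SEND seq=200 -> fresh
Step 1: SEND seq=5000 -> fresh
Step 2: DROP seq=5029 -> fresh
Step 3: SEND seq=5178 -> fresh
Step 4: SEND seq=5029 -> retransmit
Step 5: SEND seq=297 -> fresh
Step 6: SEND seq=5029 -> retransmit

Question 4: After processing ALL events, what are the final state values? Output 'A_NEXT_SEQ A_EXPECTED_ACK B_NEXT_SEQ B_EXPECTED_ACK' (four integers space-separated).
Answer: 5337 389 389 5337

Derivation:
After event 0: A_seq=5000 A_ack=297 B_seq=297 B_ack=5000
After event 1: A_seq=5029 A_ack=297 B_seq=297 B_ack=5029
After event 2: A_seq=5178 A_ack=297 B_seq=297 B_ack=5029
After event 3: A_seq=5337 A_ack=297 B_seq=297 B_ack=5029
After event 4: A_seq=5337 A_ack=297 B_seq=297 B_ack=5337
After event 5: A_seq=5337 A_ack=389 B_seq=389 B_ack=5337
After event 6: A_seq=5337 A_ack=389 B_seq=389 B_ack=5337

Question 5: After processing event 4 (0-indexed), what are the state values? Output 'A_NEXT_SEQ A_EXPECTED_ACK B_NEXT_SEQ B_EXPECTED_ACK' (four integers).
After event 0: A_seq=5000 A_ack=297 B_seq=297 B_ack=5000
After event 1: A_seq=5029 A_ack=297 B_seq=297 B_ack=5029
After event 2: A_seq=5178 A_ack=297 B_seq=297 B_ack=5029
After event 3: A_seq=5337 A_ack=297 B_seq=297 B_ack=5029
After event 4: A_seq=5337 A_ack=297 B_seq=297 B_ack=5337

5337 297 297 5337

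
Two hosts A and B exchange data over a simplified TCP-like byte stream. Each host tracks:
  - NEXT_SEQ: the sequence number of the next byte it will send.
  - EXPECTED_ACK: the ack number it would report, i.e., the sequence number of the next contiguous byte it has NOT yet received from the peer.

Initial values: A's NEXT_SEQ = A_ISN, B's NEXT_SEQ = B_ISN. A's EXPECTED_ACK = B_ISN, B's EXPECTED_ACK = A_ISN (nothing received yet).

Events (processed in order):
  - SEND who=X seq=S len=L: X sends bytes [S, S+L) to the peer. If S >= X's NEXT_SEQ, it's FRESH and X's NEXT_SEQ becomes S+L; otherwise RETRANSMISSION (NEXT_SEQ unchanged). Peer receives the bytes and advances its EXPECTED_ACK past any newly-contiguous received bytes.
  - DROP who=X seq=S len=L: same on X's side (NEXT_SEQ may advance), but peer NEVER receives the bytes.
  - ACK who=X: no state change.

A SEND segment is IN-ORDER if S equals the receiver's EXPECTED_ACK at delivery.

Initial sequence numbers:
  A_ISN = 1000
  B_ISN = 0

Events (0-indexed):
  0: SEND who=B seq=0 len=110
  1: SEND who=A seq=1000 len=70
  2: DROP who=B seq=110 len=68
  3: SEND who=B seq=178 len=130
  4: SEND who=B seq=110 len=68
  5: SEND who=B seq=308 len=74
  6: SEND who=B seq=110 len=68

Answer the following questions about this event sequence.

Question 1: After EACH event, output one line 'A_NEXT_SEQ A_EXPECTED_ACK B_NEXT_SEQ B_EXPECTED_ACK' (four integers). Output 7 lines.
1000 110 110 1000
1070 110 110 1070
1070 110 178 1070
1070 110 308 1070
1070 308 308 1070
1070 382 382 1070
1070 382 382 1070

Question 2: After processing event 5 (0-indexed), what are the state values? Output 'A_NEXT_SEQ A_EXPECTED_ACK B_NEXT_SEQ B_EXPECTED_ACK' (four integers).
After event 0: A_seq=1000 A_ack=110 B_seq=110 B_ack=1000
After event 1: A_seq=1070 A_ack=110 B_seq=110 B_ack=1070
After event 2: A_seq=1070 A_ack=110 B_seq=178 B_ack=1070
After event 3: A_seq=1070 A_ack=110 B_seq=308 B_ack=1070
After event 4: A_seq=1070 A_ack=308 B_seq=308 B_ack=1070
After event 5: A_seq=1070 A_ack=382 B_seq=382 B_ack=1070

1070 382 382 1070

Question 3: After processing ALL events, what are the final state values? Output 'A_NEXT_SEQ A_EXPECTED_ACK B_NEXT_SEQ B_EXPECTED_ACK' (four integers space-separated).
After event 0: A_seq=1000 A_ack=110 B_seq=110 B_ack=1000
After event 1: A_seq=1070 A_ack=110 B_seq=110 B_ack=1070
After event 2: A_seq=1070 A_ack=110 B_seq=178 B_ack=1070
After event 3: A_seq=1070 A_ack=110 B_seq=308 B_ack=1070
After event 4: A_seq=1070 A_ack=308 B_seq=308 B_ack=1070
After event 5: A_seq=1070 A_ack=382 B_seq=382 B_ack=1070
After event 6: A_seq=1070 A_ack=382 B_seq=382 B_ack=1070

Answer: 1070 382 382 1070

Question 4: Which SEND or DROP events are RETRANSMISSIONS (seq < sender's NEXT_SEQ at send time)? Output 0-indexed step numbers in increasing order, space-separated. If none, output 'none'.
Step 0: SEND seq=0 -> fresh
Step 1: SEND seq=1000 -> fresh
Step 2: DROP seq=110 -> fresh
Step 3: SEND seq=178 -> fresh
Step 4: SEND seq=110 -> retransmit
Step 5: SEND seq=308 -> fresh
Step 6: SEND seq=110 -> retransmit

Answer: 4 6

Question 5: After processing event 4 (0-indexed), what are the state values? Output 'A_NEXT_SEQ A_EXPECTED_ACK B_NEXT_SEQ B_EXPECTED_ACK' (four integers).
After event 0: A_seq=1000 A_ack=110 B_seq=110 B_ack=1000
After event 1: A_seq=1070 A_ack=110 B_seq=110 B_ack=1070
After event 2: A_seq=1070 A_ack=110 B_seq=178 B_ack=1070
After event 3: A_seq=1070 A_ack=110 B_seq=308 B_ack=1070
After event 4: A_seq=1070 A_ack=308 B_seq=308 B_ack=1070

1070 308 308 1070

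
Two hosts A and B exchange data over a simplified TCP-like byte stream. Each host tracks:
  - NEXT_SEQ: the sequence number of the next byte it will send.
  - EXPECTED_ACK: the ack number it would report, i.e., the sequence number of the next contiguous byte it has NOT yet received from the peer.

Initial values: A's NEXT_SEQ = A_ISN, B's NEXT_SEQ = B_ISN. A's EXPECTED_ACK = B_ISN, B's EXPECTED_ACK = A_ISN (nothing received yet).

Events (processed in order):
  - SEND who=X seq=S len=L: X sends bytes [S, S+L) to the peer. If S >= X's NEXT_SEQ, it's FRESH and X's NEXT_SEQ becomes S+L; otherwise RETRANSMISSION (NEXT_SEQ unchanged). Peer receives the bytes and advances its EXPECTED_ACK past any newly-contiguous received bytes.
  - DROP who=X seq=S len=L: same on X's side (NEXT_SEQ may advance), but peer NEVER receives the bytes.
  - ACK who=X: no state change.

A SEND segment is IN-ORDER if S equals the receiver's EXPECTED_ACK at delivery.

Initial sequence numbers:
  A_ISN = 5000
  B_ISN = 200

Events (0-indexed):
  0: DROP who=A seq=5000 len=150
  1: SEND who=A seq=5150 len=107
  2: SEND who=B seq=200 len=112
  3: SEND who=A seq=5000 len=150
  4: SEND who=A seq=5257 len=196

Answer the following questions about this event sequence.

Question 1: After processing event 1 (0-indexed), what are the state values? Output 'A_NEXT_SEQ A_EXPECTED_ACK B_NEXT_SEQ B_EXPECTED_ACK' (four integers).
After event 0: A_seq=5150 A_ack=200 B_seq=200 B_ack=5000
After event 1: A_seq=5257 A_ack=200 B_seq=200 B_ack=5000

5257 200 200 5000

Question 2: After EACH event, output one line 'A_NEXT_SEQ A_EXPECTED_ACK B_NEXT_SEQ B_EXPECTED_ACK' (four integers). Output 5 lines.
5150 200 200 5000
5257 200 200 5000
5257 312 312 5000
5257 312 312 5257
5453 312 312 5453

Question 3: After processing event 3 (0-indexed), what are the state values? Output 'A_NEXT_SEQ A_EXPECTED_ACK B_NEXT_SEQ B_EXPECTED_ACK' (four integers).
After event 0: A_seq=5150 A_ack=200 B_seq=200 B_ack=5000
After event 1: A_seq=5257 A_ack=200 B_seq=200 B_ack=5000
After event 2: A_seq=5257 A_ack=312 B_seq=312 B_ack=5000
After event 3: A_seq=5257 A_ack=312 B_seq=312 B_ack=5257

5257 312 312 5257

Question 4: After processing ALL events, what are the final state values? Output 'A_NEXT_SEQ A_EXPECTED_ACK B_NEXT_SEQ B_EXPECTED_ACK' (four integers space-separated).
Answer: 5453 312 312 5453

Derivation:
After event 0: A_seq=5150 A_ack=200 B_seq=200 B_ack=5000
After event 1: A_seq=5257 A_ack=200 B_seq=200 B_ack=5000
After event 2: A_seq=5257 A_ack=312 B_seq=312 B_ack=5000
After event 3: A_seq=5257 A_ack=312 B_seq=312 B_ack=5257
After event 4: A_seq=5453 A_ack=312 B_seq=312 B_ack=5453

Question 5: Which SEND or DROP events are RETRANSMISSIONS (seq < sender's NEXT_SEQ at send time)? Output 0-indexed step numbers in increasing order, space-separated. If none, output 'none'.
Answer: 3

Derivation:
Step 0: DROP seq=5000 -> fresh
Step 1: SEND seq=5150 -> fresh
Step 2: SEND seq=200 -> fresh
Step 3: SEND seq=5000 -> retransmit
Step 4: SEND seq=5257 -> fresh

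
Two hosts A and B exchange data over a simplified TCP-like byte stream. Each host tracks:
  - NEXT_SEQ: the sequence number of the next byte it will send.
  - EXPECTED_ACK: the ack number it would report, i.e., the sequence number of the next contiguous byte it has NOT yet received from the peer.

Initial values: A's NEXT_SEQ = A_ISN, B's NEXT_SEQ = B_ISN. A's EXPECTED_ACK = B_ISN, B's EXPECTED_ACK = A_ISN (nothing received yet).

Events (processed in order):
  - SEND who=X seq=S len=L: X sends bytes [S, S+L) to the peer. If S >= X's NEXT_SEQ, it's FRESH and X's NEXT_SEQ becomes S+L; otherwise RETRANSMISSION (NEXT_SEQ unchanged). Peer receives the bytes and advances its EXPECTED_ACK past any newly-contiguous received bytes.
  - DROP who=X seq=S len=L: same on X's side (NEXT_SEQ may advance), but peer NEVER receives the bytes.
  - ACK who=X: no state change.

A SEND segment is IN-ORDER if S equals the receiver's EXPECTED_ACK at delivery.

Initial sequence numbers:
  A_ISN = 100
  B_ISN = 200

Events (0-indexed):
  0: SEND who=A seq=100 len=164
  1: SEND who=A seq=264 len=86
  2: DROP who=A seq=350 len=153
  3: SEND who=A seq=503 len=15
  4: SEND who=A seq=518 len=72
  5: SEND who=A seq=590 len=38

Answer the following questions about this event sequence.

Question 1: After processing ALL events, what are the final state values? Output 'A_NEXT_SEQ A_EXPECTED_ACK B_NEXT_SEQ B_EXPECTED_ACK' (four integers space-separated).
Answer: 628 200 200 350

Derivation:
After event 0: A_seq=264 A_ack=200 B_seq=200 B_ack=264
After event 1: A_seq=350 A_ack=200 B_seq=200 B_ack=350
After event 2: A_seq=503 A_ack=200 B_seq=200 B_ack=350
After event 3: A_seq=518 A_ack=200 B_seq=200 B_ack=350
After event 4: A_seq=590 A_ack=200 B_seq=200 B_ack=350
After event 5: A_seq=628 A_ack=200 B_seq=200 B_ack=350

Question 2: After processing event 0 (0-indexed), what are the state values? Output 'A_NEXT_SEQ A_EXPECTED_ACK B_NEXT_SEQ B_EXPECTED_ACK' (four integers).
After event 0: A_seq=264 A_ack=200 B_seq=200 B_ack=264

264 200 200 264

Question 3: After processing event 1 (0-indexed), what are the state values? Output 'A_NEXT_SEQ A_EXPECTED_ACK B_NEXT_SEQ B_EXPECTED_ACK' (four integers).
After event 0: A_seq=264 A_ack=200 B_seq=200 B_ack=264
After event 1: A_seq=350 A_ack=200 B_seq=200 B_ack=350

350 200 200 350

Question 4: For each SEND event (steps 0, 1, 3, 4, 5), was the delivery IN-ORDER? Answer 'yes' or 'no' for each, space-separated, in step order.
Answer: yes yes no no no

Derivation:
Step 0: SEND seq=100 -> in-order
Step 1: SEND seq=264 -> in-order
Step 3: SEND seq=503 -> out-of-order
Step 4: SEND seq=518 -> out-of-order
Step 5: SEND seq=590 -> out-of-order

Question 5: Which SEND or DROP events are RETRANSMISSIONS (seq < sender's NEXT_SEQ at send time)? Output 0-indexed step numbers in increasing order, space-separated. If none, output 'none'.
Step 0: SEND seq=100 -> fresh
Step 1: SEND seq=264 -> fresh
Step 2: DROP seq=350 -> fresh
Step 3: SEND seq=503 -> fresh
Step 4: SEND seq=518 -> fresh
Step 5: SEND seq=590 -> fresh

Answer: none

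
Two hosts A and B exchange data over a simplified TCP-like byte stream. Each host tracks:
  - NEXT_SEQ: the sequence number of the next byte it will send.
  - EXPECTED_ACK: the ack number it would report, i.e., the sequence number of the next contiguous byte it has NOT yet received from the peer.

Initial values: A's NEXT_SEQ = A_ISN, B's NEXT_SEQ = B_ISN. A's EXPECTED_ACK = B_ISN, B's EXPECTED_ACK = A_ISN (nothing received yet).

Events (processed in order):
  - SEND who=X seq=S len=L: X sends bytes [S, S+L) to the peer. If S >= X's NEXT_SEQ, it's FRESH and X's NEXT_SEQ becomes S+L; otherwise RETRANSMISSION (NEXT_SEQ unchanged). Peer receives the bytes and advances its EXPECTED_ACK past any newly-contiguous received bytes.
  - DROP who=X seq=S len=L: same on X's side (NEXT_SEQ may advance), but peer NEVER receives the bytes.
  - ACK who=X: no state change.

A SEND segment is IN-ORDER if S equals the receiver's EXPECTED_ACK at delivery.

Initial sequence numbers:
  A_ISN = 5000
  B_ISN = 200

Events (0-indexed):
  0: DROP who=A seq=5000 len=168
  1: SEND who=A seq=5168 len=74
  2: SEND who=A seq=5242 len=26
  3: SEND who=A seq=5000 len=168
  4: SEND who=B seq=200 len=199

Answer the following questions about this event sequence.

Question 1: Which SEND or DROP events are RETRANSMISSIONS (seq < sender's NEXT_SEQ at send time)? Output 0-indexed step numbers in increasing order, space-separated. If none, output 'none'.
Step 0: DROP seq=5000 -> fresh
Step 1: SEND seq=5168 -> fresh
Step 2: SEND seq=5242 -> fresh
Step 3: SEND seq=5000 -> retransmit
Step 4: SEND seq=200 -> fresh

Answer: 3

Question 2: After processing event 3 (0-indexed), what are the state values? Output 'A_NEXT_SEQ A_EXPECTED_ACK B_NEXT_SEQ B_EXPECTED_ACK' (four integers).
After event 0: A_seq=5168 A_ack=200 B_seq=200 B_ack=5000
After event 1: A_seq=5242 A_ack=200 B_seq=200 B_ack=5000
After event 2: A_seq=5268 A_ack=200 B_seq=200 B_ack=5000
After event 3: A_seq=5268 A_ack=200 B_seq=200 B_ack=5268

5268 200 200 5268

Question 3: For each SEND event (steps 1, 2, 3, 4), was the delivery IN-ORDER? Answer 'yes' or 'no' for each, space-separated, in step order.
Step 1: SEND seq=5168 -> out-of-order
Step 2: SEND seq=5242 -> out-of-order
Step 3: SEND seq=5000 -> in-order
Step 4: SEND seq=200 -> in-order

Answer: no no yes yes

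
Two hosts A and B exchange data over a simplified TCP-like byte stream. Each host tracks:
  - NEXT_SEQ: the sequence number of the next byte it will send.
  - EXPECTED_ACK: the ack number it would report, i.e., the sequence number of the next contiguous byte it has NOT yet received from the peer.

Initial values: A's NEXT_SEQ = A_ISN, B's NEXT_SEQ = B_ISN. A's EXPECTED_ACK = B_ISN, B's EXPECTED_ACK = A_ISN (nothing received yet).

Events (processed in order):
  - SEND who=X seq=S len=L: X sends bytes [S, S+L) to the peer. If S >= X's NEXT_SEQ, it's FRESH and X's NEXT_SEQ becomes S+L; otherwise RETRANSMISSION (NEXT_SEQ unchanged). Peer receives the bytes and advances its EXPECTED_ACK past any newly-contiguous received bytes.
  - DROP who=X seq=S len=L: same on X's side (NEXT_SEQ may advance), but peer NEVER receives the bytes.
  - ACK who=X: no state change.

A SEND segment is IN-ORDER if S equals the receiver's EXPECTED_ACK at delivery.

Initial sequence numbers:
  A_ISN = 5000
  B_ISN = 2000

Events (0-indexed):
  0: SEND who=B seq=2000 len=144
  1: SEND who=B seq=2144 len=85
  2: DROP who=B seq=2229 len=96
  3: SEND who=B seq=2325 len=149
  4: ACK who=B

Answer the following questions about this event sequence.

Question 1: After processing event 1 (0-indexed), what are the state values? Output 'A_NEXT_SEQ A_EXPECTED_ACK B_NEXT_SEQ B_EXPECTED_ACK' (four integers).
After event 0: A_seq=5000 A_ack=2144 B_seq=2144 B_ack=5000
After event 1: A_seq=5000 A_ack=2229 B_seq=2229 B_ack=5000

5000 2229 2229 5000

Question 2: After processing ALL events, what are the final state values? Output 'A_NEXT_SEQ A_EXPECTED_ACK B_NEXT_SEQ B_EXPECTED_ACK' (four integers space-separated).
Answer: 5000 2229 2474 5000

Derivation:
After event 0: A_seq=5000 A_ack=2144 B_seq=2144 B_ack=5000
After event 1: A_seq=5000 A_ack=2229 B_seq=2229 B_ack=5000
After event 2: A_seq=5000 A_ack=2229 B_seq=2325 B_ack=5000
After event 3: A_seq=5000 A_ack=2229 B_seq=2474 B_ack=5000
After event 4: A_seq=5000 A_ack=2229 B_seq=2474 B_ack=5000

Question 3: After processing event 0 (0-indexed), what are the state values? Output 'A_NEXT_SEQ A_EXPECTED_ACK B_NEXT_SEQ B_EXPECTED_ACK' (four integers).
After event 0: A_seq=5000 A_ack=2144 B_seq=2144 B_ack=5000

5000 2144 2144 5000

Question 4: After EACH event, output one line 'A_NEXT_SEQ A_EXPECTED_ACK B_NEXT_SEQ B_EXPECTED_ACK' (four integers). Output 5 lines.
5000 2144 2144 5000
5000 2229 2229 5000
5000 2229 2325 5000
5000 2229 2474 5000
5000 2229 2474 5000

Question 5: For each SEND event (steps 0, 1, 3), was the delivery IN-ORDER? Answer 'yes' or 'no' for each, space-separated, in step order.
Step 0: SEND seq=2000 -> in-order
Step 1: SEND seq=2144 -> in-order
Step 3: SEND seq=2325 -> out-of-order

Answer: yes yes no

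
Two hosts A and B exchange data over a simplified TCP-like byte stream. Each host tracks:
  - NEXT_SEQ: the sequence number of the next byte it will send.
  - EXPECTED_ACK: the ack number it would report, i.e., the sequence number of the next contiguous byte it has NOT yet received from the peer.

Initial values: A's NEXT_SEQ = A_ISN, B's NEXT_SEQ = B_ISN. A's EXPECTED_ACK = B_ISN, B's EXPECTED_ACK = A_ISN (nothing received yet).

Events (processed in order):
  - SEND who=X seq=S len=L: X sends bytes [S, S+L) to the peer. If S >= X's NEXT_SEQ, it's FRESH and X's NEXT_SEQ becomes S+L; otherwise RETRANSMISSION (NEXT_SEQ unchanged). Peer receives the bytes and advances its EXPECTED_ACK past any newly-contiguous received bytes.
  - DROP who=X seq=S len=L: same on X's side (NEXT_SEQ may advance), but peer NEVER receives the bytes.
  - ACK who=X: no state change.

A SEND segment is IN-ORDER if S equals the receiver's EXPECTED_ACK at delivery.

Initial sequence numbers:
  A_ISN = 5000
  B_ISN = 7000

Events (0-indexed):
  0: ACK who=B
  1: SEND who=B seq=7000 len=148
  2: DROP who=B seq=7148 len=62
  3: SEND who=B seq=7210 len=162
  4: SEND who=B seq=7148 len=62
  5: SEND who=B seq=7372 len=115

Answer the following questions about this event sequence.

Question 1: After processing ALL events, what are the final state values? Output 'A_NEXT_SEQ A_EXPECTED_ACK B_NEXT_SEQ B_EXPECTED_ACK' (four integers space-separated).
Answer: 5000 7487 7487 5000

Derivation:
After event 0: A_seq=5000 A_ack=7000 B_seq=7000 B_ack=5000
After event 1: A_seq=5000 A_ack=7148 B_seq=7148 B_ack=5000
After event 2: A_seq=5000 A_ack=7148 B_seq=7210 B_ack=5000
After event 3: A_seq=5000 A_ack=7148 B_seq=7372 B_ack=5000
After event 4: A_seq=5000 A_ack=7372 B_seq=7372 B_ack=5000
After event 5: A_seq=5000 A_ack=7487 B_seq=7487 B_ack=5000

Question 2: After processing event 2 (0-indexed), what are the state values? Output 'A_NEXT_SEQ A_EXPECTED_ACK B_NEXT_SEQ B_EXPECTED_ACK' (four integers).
After event 0: A_seq=5000 A_ack=7000 B_seq=7000 B_ack=5000
After event 1: A_seq=5000 A_ack=7148 B_seq=7148 B_ack=5000
After event 2: A_seq=5000 A_ack=7148 B_seq=7210 B_ack=5000

5000 7148 7210 5000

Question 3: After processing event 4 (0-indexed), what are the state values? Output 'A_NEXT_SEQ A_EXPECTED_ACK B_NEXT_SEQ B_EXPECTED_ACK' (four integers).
After event 0: A_seq=5000 A_ack=7000 B_seq=7000 B_ack=5000
After event 1: A_seq=5000 A_ack=7148 B_seq=7148 B_ack=5000
After event 2: A_seq=5000 A_ack=7148 B_seq=7210 B_ack=5000
After event 3: A_seq=5000 A_ack=7148 B_seq=7372 B_ack=5000
After event 4: A_seq=5000 A_ack=7372 B_seq=7372 B_ack=5000

5000 7372 7372 5000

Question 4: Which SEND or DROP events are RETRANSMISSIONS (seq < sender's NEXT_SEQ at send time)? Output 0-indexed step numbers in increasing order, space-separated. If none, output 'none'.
Answer: 4

Derivation:
Step 1: SEND seq=7000 -> fresh
Step 2: DROP seq=7148 -> fresh
Step 3: SEND seq=7210 -> fresh
Step 4: SEND seq=7148 -> retransmit
Step 5: SEND seq=7372 -> fresh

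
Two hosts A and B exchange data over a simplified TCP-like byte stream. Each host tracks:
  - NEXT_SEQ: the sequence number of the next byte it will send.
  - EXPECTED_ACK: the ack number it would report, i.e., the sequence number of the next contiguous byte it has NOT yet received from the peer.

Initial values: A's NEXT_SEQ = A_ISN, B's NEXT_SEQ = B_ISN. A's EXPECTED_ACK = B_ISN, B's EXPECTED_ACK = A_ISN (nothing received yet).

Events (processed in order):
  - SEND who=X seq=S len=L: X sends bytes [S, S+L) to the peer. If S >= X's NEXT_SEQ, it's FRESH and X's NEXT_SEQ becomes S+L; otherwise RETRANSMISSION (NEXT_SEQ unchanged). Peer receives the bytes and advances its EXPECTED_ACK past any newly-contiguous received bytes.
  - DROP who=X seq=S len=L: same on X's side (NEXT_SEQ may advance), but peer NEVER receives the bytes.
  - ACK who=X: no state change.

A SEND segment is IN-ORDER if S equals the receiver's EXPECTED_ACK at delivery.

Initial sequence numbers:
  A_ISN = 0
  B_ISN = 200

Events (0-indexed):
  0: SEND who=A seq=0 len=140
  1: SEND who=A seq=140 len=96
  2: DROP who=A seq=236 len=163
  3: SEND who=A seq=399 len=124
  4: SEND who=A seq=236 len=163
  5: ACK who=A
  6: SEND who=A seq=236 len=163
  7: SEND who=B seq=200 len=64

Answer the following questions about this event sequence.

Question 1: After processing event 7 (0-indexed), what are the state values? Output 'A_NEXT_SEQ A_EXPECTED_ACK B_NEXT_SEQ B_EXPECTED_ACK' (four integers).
After event 0: A_seq=140 A_ack=200 B_seq=200 B_ack=140
After event 1: A_seq=236 A_ack=200 B_seq=200 B_ack=236
After event 2: A_seq=399 A_ack=200 B_seq=200 B_ack=236
After event 3: A_seq=523 A_ack=200 B_seq=200 B_ack=236
After event 4: A_seq=523 A_ack=200 B_seq=200 B_ack=523
After event 5: A_seq=523 A_ack=200 B_seq=200 B_ack=523
After event 6: A_seq=523 A_ack=200 B_seq=200 B_ack=523
After event 7: A_seq=523 A_ack=264 B_seq=264 B_ack=523

523 264 264 523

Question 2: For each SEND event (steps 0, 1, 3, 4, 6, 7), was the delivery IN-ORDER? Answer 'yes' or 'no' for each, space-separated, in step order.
Step 0: SEND seq=0 -> in-order
Step 1: SEND seq=140 -> in-order
Step 3: SEND seq=399 -> out-of-order
Step 4: SEND seq=236 -> in-order
Step 6: SEND seq=236 -> out-of-order
Step 7: SEND seq=200 -> in-order

Answer: yes yes no yes no yes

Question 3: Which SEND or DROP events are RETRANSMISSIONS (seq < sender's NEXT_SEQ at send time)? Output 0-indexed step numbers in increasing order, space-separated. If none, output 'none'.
Answer: 4 6

Derivation:
Step 0: SEND seq=0 -> fresh
Step 1: SEND seq=140 -> fresh
Step 2: DROP seq=236 -> fresh
Step 3: SEND seq=399 -> fresh
Step 4: SEND seq=236 -> retransmit
Step 6: SEND seq=236 -> retransmit
Step 7: SEND seq=200 -> fresh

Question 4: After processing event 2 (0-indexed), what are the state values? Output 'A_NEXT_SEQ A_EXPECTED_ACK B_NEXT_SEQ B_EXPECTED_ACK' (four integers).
After event 0: A_seq=140 A_ack=200 B_seq=200 B_ack=140
After event 1: A_seq=236 A_ack=200 B_seq=200 B_ack=236
After event 2: A_seq=399 A_ack=200 B_seq=200 B_ack=236

399 200 200 236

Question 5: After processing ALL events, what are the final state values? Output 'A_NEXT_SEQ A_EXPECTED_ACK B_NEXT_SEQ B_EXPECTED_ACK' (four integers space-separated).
After event 0: A_seq=140 A_ack=200 B_seq=200 B_ack=140
After event 1: A_seq=236 A_ack=200 B_seq=200 B_ack=236
After event 2: A_seq=399 A_ack=200 B_seq=200 B_ack=236
After event 3: A_seq=523 A_ack=200 B_seq=200 B_ack=236
After event 4: A_seq=523 A_ack=200 B_seq=200 B_ack=523
After event 5: A_seq=523 A_ack=200 B_seq=200 B_ack=523
After event 6: A_seq=523 A_ack=200 B_seq=200 B_ack=523
After event 7: A_seq=523 A_ack=264 B_seq=264 B_ack=523

Answer: 523 264 264 523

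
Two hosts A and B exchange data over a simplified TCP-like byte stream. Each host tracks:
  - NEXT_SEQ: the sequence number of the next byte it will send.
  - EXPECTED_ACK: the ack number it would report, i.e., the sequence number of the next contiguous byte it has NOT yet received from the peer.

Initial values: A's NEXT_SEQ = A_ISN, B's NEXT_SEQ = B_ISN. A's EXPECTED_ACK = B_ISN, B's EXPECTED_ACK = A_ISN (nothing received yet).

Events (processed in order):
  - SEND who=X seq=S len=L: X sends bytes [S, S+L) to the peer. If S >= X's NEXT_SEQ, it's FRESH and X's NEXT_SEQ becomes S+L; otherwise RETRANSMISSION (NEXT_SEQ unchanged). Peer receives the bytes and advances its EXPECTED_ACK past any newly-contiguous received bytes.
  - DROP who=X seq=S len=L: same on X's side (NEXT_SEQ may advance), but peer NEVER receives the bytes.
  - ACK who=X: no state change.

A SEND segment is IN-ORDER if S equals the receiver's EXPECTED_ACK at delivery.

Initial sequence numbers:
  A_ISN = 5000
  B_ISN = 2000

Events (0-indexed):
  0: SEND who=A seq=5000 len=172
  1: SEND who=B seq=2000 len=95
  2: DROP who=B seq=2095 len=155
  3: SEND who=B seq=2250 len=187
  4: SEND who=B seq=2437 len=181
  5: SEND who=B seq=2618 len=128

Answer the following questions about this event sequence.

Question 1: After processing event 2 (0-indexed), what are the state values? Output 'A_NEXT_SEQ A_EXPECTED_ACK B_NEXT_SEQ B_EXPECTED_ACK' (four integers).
After event 0: A_seq=5172 A_ack=2000 B_seq=2000 B_ack=5172
After event 1: A_seq=5172 A_ack=2095 B_seq=2095 B_ack=5172
After event 2: A_seq=5172 A_ack=2095 B_seq=2250 B_ack=5172

5172 2095 2250 5172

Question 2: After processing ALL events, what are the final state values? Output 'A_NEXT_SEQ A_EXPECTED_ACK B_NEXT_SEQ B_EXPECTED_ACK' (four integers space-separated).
Answer: 5172 2095 2746 5172

Derivation:
After event 0: A_seq=5172 A_ack=2000 B_seq=2000 B_ack=5172
After event 1: A_seq=5172 A_ack=2095 B_seq=2095 B_ack=5172
After event 2: A_seq=5172 A_ack=2095 B_seq=2250 B_ack=5172
After event 3: A_seq=5172 A_ack=2095 B_seq=2437 B_ack=5172
After event 4: A_seq=5172 A_ack=2095 B_seq=2618 B_ack=5172
After event 5: A_seq=5172 A_ack=2095 B_seq=2746 B_ack=5172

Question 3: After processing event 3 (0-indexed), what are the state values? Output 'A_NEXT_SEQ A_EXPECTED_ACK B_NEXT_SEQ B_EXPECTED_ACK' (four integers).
After event 0: A_seq=5172 A_ack=2000 B_seq=2000 B_ack=5172
After event 1: A_seq=5172 A_ack=2095 B_seq=2095 B_ack=5172
After event 2: A_seq=5172 A_ack=2095 B_seq=2250 B_ack=5172
After event 3: A_seq=5172 A_ack=2095 B_seq=2437 B_ack=5172

5172 2095 2437 5172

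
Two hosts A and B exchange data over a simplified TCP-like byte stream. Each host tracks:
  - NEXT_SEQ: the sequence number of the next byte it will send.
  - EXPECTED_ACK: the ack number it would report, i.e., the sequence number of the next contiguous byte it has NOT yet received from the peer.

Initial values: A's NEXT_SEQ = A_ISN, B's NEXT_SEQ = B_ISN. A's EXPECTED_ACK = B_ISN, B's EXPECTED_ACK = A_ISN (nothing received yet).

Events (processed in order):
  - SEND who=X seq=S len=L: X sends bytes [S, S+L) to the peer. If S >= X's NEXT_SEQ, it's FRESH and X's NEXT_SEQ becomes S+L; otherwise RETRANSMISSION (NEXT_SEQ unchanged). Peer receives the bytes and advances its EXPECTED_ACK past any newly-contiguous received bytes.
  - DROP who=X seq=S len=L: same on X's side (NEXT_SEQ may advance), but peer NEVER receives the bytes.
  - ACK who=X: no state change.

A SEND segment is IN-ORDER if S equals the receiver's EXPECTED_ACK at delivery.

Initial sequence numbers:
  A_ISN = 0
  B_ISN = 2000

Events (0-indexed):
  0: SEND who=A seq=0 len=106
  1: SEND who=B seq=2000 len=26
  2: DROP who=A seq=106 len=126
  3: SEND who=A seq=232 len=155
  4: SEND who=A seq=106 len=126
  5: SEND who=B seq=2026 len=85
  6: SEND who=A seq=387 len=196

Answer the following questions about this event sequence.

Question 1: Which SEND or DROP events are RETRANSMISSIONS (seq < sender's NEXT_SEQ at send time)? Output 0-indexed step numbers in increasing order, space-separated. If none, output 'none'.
Answer: 4

Derivation:
Step 0: SEND seq=0 -> fresh
Step 1: SEND seq=2000 -> fresh
Step 2: DROP seq=106 -> fresh
Step 3: SEND seq=232 -> fresh
Step 4: SEND seq=106 -> retransmit
Step 5: SEND seq=2026 -> fresh
Step 6: SEND seq=387 -> fresh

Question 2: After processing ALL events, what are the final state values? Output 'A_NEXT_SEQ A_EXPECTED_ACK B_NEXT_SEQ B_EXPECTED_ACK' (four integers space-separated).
Answer: 583 2111 2111 583

Derivation:
After event 0: A_seq=106 A_ack=2000 B_seq=2000 B_ack=106
After event 1: A_seq=106 A_ack=2026 B_seq=2026 B_ack=106
After event 2: A_seq=232 A_ack=2026 B_seq=2026 B_ack=106
After event 3: A_seq=387 A_ack=2026 B_seq=2026 B_ack=106
After event 4: A_seq=387 A_ack=2026 B_seq=2026 B_ack=387
After event 5: A_seq=387 A_ack=2111 B_seq=2111 B_ack=387
After event 6: A_seq=583 A_ack=2111 B_seq=2111 B_ack=583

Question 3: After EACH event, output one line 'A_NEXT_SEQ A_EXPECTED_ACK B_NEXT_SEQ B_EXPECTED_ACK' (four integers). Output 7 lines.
106 2000 2000 106
106 2026 2026 106
232 2026 2026 106
387 2026 2026 106
387 2026 2026 387
387 2111 2111 387
583 2111 2111 583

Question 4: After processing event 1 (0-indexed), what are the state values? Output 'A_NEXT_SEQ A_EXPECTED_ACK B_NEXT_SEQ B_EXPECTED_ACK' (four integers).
After event 0: A_seq=106 A_ack=2000 B_seq=2000 B_ack=106
After event 1: A_seq=106 A_ack=2026 B_seq=2026 B_ack=106

106 2026 2026 106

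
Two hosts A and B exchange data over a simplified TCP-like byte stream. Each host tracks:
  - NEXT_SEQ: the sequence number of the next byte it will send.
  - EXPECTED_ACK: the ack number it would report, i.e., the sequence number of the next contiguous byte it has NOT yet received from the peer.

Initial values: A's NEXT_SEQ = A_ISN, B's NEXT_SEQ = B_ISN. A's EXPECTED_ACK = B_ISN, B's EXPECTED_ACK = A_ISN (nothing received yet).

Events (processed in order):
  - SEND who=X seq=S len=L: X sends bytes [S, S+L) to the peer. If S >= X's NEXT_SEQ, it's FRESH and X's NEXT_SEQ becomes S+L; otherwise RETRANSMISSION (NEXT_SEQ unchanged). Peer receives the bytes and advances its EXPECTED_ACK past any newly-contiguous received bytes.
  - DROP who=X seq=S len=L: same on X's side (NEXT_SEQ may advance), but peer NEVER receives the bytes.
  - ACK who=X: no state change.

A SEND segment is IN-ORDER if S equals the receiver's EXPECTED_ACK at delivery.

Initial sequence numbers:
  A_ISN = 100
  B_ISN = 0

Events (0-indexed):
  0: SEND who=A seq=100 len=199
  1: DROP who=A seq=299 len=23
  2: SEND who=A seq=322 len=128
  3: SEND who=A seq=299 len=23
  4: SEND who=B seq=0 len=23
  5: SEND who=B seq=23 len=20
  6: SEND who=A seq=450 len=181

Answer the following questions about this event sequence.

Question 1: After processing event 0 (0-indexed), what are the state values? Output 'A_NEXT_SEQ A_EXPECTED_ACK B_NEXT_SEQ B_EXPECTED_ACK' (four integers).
After event 0: A_seq=299 A_ack=0 B_seq=0 B_ack=299

299 0 0 299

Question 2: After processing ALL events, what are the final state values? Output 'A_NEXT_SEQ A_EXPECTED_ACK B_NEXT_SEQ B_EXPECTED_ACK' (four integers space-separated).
Answer: 631 43 43 631

Derivation:
After event 0: A_seq=299 A_ack=0 B_seq=0 B_ack=299
After event 1: A_seq=322 A_ack=0 B_seq=0 B_ack=299
After event 2: A_seq=450 A_ack=0 B_seq=0 B_ack=299
After event 3: A_seq=450 A_ack=0 B_seq=0 B_ack=450
After event 4: A_seq=450 A_ack=23 B_seq=23 B_ack=450
After event 5: A_seq=450 A_ack=43 B_seq=43 B_ack=450
After event 6: A_seq=631 A_ack=43 B_seq=43 B_ack=631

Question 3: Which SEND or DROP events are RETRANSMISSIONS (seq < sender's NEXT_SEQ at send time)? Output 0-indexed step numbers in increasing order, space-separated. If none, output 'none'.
Answer: 3

Derivation:
Step 0: SEND seq=100 -> fresh
Step 1: DROP seq=299 -> fresh
Step 2: SEND seq=322 -> fresh
Step 3: SEND seq=299 -> retransmit
Step 4: SEND seq=0 -> fresh
Step 5: SEND seq=23 -> fresh
Step 6: SEND seq=450 -> fresh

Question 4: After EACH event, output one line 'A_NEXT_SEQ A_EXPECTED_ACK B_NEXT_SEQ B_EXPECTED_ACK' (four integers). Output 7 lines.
299 0 0 299
322 0 0 299
450 0 0 299
450 0 0 450
450 23 23 450
450 43 43 450
631 43 43 631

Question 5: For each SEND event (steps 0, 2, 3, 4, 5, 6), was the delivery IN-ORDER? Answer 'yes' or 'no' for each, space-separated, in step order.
Step 0: SEND seq=100 -> in-order
Step 2: SEND seq=322 -> out-of-order
Step 3: SEND seq=299 -> in-order
Step 4: SEND seq=0 -> in-order
Step 5: SEND seq=23 -> in-order
Step 6: SEND seq=450 -> in-order

Answer: yes no yes yes yes yes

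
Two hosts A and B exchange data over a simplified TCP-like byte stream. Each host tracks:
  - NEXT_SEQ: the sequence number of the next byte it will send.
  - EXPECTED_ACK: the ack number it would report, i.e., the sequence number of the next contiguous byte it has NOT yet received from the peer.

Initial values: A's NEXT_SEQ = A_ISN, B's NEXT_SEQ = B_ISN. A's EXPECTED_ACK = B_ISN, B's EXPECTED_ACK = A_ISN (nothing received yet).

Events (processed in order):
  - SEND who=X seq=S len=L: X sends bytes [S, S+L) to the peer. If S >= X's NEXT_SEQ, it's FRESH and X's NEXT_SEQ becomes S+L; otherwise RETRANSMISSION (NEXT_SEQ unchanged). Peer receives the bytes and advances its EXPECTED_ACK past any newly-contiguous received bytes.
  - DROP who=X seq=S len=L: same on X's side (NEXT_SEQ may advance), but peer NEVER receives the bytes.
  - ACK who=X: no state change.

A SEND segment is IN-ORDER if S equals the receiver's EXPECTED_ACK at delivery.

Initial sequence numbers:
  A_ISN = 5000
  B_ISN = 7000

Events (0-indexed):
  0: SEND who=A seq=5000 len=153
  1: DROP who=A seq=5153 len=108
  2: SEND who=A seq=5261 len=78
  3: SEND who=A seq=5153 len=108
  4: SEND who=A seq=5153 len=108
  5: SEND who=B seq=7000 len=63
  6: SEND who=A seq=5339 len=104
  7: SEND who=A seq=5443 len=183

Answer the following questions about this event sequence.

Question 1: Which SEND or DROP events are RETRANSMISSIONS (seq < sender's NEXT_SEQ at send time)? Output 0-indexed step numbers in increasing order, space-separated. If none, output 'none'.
Step 0: SEND seq=5000 -> fresh
Step 1: DROP seq=5153 -> fresh
Step 2: SEND seq=5261 -> fresh
Step 3: SEND seq=5153 -> retransmit
Step 4: SEND seq=5153 -> retransmit
Step 5: SEND seq=7000 -> fresh
Step 6: SEND seq=5339 -> fresh
Step 7: SEND seq=5443 -> fresh

Answer: 3 4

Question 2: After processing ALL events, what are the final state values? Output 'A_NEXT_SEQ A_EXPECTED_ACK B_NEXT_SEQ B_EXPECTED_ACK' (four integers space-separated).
After event 0: A_seq=5153 A_ack=7000 B_seq=7000 B_ack=5153
After event 1: A_seq=5261 A_ack=7000 B_seq=7000 B_ack=5153
After event 2: A_seq=5339 A_ack=7000 B_seq=7000 B_ack=5153
After event 3: A_seq=5339 A_ack=7000 B_seq=7000 B_ack=5339
After event 4: A_seq=5339 A_ack=7000 B_seq=7000 B_ack=5339
After event 5: A_seq=5339 A_ack=7063 B_seq=7063 B_ack=5339
After event 6: A_seq=5443 A_ack=7063 B_seq=7063 B_ack=5443
After event 7: A_seq=5626 A_ack=7063 B_seq=7063 B_ack=5626

Answer: 5626 7063 7063 5626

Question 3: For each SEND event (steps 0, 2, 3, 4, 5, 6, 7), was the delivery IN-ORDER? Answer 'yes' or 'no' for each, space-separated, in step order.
Answer: yes no yes no yes yes yes

Derivation:
Step 0: SEND seq=5000 -> in-order
Step 2: SEND seq=5261 -> out-of-order
Step 3: SEND seq=5153 -> in-order
Step 4: SEND seq=5153 -> out-of-order
Step 5: SEND seq=7000 -> in-order
Step 6: SEND seq=5339 -> in-order
Step 7: SEND seq=5443 -> in-order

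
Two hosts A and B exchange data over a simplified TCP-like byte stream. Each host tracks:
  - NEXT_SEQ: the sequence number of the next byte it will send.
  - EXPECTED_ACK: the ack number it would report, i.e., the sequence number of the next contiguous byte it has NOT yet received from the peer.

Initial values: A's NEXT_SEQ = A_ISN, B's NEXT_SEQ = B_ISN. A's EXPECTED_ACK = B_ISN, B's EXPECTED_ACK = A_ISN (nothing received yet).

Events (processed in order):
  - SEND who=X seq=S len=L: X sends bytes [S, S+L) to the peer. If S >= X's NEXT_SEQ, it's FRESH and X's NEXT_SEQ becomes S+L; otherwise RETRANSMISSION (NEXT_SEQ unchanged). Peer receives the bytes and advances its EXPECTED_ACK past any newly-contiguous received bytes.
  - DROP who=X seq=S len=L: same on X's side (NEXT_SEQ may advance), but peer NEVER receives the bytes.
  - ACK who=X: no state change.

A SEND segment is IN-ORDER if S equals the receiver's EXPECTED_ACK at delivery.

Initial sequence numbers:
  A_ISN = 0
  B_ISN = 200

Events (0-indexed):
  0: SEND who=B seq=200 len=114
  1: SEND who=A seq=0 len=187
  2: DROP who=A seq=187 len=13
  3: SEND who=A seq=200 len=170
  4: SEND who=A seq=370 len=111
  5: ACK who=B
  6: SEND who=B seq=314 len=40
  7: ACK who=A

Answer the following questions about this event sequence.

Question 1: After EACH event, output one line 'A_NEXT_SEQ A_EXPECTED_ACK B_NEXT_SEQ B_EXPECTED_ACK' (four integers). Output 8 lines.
0 314 314 0
187 314 314 187
200 314 314 187
370 314 314 187
481 314 314 187
481 314 314 187
481 354 354 187
481 354 354 187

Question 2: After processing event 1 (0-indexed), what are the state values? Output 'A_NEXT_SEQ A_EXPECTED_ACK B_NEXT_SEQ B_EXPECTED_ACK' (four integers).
After event 0: A_seq=0 A_ack=314 B_seq=314 B_ack=0
After event 1: A_seq=187 A_ack=314 B_seq=314 B_ack=187

187 314 314 187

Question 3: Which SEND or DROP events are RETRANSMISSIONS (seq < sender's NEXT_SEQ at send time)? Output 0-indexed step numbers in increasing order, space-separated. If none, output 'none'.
Step 0: SEND seq=200 -> fresh
Step 1: SEND seq=0 -> fresh
Step 2: DROP seq=187 -> fresh
Step 3: SEND seq=200 -> fresh
Step 4: SEND seq=370 -> fresh
Step 6: SEND seq=314 -> fresh

Answer: none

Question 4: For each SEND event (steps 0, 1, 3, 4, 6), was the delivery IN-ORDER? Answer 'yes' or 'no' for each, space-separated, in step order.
Answer: yes yes no no yes

Derivation:
Step 0: SEND seq=200 -> in-order
Step 1: SEND seq=0 -> in-order
Step 3: SEND seq=200 -> out-of-order
Step 4: SEND seq=370 -> out-of-order
Step 6: SEND seq=314 -> in-order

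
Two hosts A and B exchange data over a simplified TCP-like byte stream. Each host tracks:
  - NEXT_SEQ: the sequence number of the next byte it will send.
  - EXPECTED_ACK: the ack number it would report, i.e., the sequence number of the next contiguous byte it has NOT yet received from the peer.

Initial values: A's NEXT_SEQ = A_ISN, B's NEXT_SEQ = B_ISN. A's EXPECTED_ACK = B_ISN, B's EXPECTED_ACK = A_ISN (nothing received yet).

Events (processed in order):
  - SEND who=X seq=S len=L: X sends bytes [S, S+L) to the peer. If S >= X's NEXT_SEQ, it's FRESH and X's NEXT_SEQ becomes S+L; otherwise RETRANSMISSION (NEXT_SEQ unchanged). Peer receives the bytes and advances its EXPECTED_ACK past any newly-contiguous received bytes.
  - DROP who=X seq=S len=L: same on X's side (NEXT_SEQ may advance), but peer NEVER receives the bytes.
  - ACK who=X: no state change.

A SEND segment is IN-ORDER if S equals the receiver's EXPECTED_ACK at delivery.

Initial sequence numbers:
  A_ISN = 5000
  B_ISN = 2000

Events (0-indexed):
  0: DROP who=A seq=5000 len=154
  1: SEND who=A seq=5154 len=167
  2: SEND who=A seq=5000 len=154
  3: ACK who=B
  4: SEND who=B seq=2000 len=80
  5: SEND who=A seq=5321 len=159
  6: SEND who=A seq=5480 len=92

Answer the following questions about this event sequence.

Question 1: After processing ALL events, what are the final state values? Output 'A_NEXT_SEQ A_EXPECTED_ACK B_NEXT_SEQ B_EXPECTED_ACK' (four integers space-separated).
Answer: 5572 2080 2080 5572

Derivation:
After event 0: A_seq=5154 A_ack=2000 B_seq=2000 B_ack=5000
After event 1: A_seq=5321 A_ack=2000 B_seq=2000 B_ack=5000
After event 2: A_seq=5321 A_ack=2000 B_seq=2000 B_ack=5321
After event 3: A_seq=5321 A_ack=2000 B_seq=2000 B_ack=5321
After event 4: A_seq=5321 A_ack=2080 B_seq=2080 B_ack=5321
After event 5: A_seq=5480 A_ack=2080 B_seq=2080 B_ack=5480
After event 6: A_seq=5572 A_ack=2080 B_seq=2080 B_ack=5572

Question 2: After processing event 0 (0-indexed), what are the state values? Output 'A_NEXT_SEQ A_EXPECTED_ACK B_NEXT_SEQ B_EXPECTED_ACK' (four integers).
After event 0: A_seq=5154 A_ack=2000 B_seq=2000 B_ack=5000

5154 2000 2000 5000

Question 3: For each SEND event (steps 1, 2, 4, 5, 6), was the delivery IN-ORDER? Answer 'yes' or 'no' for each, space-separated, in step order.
Step 1: SEND seq=5154 -> out-of-order
Step 2: SEND seq=5000 -> in-order
Step 4: SEND seq=2000 -> in-order
Step 5: SEND seq=5321 -> in-order
Step 6: SEND seq=5480 -> in-order

Answer: no yes yes yes yes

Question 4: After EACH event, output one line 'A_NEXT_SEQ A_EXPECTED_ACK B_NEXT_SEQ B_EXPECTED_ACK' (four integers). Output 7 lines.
5154 2000 2000 5000
5321 2000 2000 5000
5321 2000 2000 5321
5321 2000 2000 5321
5321 2080 2080 5321
5480 2080 2080 5480
5572 2080 2080 5572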